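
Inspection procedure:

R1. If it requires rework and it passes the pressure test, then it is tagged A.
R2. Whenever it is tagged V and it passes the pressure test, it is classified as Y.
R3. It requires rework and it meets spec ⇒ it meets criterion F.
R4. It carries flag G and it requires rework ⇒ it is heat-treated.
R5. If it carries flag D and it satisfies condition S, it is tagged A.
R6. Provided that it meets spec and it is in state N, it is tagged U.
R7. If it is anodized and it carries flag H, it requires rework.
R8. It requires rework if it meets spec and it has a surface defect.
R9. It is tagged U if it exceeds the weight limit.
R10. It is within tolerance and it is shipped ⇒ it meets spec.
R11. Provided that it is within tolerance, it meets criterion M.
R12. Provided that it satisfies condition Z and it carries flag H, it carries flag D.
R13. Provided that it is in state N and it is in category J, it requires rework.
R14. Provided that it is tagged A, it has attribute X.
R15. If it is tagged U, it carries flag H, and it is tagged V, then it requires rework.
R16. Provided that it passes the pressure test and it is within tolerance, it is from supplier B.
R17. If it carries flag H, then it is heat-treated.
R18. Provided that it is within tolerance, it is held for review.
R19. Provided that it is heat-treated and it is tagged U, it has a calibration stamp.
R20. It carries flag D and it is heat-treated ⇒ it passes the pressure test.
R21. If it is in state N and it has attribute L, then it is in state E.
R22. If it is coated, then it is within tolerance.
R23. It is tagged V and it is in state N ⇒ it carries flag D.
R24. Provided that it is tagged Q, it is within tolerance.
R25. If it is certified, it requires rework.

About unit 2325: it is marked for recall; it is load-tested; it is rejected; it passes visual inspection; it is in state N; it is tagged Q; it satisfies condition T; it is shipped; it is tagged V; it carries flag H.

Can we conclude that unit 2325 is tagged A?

By R17 (it carries flag H): it is heat-treated.
By R23 (it is tagged V, it is in state N): it carries flag D.
By R24 (it is tagged Q): it is within tolerance.
By R10 (it is within tolerance, it is shipped): it meets spec.
By R20 (it carries flag D, it is heat-treated): it passes the pressure test.
By R6 (it meets spec, it is in state N): it is tagged U.
By R15 (it is tagged U, it carries flag H, it is tagged V): it requires rework.
By R1 (it requires rework, it passes the pressure test): it is tagged A.

Yes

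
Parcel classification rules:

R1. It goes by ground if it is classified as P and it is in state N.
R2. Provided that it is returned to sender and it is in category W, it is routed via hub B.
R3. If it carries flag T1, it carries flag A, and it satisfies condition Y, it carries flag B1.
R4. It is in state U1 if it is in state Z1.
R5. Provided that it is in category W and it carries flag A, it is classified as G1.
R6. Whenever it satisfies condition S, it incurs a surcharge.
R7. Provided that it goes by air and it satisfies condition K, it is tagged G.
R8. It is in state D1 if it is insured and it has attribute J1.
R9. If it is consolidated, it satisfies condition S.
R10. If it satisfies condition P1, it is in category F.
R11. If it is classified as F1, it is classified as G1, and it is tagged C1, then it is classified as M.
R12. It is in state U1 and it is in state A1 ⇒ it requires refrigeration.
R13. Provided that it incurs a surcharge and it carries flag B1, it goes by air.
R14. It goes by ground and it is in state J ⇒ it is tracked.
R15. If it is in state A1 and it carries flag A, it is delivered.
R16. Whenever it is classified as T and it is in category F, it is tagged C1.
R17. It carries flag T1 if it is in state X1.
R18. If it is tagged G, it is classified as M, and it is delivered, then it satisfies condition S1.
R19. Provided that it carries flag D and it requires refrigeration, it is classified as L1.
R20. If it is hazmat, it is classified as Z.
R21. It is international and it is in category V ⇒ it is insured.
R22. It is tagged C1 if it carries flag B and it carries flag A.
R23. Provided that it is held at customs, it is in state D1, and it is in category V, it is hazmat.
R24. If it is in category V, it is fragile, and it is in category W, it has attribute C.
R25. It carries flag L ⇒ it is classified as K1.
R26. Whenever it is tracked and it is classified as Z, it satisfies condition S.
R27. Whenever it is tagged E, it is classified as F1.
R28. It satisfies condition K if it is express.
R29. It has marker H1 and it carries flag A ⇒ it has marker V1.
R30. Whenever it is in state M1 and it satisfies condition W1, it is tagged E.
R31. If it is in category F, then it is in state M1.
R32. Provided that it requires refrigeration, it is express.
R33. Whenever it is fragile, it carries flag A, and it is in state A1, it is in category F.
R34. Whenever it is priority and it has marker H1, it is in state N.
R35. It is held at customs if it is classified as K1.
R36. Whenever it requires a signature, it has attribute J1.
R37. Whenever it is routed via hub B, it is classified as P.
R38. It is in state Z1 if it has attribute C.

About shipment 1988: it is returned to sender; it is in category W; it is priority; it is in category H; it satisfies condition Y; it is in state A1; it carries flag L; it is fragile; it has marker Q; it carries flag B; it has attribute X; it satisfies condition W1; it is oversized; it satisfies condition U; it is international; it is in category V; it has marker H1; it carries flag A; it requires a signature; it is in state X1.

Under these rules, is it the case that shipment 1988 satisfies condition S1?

Forward chaining from the given facts derives: is routed via hub B, is classified as G1, is delivered, carries flag T1, is insured, is tagged C1, has attribute C, is classified as K1, has marker V1, is in category F, is in state N, is held at customs, has attribute J1, is classified as P, is in state Z1, goes by ground, carries flag B1, is in state U1, is in state D1, requires refrigeration, is hazmat, is in state M1, is express, is classified as Z, satisfies condition K, is tagged E, is classified as F1, is classified as M.
The only rule concluding "it satisfies condition S1" is R18, which needs "it is tagged G"; that is never established.

No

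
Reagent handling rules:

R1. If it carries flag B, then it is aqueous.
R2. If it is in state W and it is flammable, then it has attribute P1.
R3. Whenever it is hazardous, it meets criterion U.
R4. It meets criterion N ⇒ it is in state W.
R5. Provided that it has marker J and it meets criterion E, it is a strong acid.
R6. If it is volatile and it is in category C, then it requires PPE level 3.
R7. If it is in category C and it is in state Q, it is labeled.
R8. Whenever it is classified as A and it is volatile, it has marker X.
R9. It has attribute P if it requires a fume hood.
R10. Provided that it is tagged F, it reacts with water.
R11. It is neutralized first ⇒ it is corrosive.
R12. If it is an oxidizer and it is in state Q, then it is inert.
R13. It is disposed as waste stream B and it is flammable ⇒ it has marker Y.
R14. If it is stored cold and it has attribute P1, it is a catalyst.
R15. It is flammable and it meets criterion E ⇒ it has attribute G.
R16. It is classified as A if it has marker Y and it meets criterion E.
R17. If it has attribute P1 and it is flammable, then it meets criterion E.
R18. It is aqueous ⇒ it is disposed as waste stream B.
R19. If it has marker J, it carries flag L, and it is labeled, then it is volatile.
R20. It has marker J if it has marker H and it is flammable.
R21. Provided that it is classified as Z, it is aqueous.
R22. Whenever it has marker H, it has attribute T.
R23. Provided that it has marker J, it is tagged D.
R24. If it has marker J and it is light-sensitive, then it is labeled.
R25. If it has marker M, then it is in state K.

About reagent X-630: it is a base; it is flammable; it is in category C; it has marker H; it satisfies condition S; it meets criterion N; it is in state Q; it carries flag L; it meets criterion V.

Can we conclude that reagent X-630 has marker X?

No

Forward chaining from the given facts derives: is in state W, is labeled, has marker J, has attribute T, is tagged D, has attribute P1, meets criterion E, is volatile, is a strong acid, requires PPE level 3, has attribute G.
The only rule concluding "it has marker X" is R8, which needs "it is classified as A"; that is never established.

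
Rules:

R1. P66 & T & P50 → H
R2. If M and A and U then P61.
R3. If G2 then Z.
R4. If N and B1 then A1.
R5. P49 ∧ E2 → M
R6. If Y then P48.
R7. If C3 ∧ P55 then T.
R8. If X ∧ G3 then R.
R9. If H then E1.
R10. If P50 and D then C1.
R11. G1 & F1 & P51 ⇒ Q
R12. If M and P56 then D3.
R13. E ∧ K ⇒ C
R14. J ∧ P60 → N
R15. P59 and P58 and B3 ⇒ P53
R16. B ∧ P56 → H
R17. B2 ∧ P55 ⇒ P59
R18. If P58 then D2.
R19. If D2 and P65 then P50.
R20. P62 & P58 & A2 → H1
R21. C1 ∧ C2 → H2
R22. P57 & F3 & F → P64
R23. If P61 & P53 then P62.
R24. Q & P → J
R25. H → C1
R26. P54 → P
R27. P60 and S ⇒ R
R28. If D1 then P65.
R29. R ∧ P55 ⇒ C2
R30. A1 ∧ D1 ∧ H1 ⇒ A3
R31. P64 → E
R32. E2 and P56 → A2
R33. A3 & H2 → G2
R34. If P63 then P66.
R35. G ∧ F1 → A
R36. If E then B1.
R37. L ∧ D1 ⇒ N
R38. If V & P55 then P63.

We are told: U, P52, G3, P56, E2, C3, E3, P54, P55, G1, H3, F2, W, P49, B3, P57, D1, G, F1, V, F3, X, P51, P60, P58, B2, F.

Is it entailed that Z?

Yes

M  (by R5: P49, E2)
T  (by R7: C3, P55)
R  (by R8: X, G3)
Q  (by R11: G1, F1, P51)
P59  (by R17: B2, P55)
D2  (by R18: P58)
P64  (by R22: P57, F3, F)
P  (by R26: P54)
P65  (by R28: D1)
C2  (by R29: R, P55)
E  (by R31: P64)
A2  (by R32: E2, P56)
A  (by R35: G, F1)
B1  (by R36: E)
P63  (by R38: V, P55)
P61  (by R2: M, A, U)
P53  (by R15: P59, P58, B3)
P50  (by R19: D2, P65)
P62  (by R23: P61, P53)
J  (by R24: Q, P)
P66  (by R34: P63)
H  (by R1: P66, T, P50)
N  (by R14: J, P60)
H1  (by R20: P62, P58, A2)
C1  (by R25: H)
A1  (by R4: N, B1)
H2  (by R21: C1, C2)
A3  (by R30: A1, D1, H1)
G2  (by R33: A3, H2)
Z  (by R3: G2)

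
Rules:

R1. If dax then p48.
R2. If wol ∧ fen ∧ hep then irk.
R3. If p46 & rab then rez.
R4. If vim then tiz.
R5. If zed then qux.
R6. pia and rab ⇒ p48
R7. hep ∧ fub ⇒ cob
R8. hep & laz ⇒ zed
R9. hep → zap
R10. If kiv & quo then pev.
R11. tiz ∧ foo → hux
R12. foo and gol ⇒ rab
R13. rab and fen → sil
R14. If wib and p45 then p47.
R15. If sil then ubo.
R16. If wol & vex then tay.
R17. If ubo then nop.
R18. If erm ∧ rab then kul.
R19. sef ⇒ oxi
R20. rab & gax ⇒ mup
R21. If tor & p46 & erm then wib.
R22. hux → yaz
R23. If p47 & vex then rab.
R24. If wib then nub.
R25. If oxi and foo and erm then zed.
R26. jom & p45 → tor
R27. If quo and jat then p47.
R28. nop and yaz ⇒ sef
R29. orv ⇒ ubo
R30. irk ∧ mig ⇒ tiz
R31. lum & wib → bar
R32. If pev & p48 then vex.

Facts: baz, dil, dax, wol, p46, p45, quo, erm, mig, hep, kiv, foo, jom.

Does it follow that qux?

No

Forward chaining from the given facts derives: p48, zap, pev, tor, vex, tay, wib, nub, p47, rab, rez, kul.
The only rule concluding qux is R5, which needs zed; that is never established.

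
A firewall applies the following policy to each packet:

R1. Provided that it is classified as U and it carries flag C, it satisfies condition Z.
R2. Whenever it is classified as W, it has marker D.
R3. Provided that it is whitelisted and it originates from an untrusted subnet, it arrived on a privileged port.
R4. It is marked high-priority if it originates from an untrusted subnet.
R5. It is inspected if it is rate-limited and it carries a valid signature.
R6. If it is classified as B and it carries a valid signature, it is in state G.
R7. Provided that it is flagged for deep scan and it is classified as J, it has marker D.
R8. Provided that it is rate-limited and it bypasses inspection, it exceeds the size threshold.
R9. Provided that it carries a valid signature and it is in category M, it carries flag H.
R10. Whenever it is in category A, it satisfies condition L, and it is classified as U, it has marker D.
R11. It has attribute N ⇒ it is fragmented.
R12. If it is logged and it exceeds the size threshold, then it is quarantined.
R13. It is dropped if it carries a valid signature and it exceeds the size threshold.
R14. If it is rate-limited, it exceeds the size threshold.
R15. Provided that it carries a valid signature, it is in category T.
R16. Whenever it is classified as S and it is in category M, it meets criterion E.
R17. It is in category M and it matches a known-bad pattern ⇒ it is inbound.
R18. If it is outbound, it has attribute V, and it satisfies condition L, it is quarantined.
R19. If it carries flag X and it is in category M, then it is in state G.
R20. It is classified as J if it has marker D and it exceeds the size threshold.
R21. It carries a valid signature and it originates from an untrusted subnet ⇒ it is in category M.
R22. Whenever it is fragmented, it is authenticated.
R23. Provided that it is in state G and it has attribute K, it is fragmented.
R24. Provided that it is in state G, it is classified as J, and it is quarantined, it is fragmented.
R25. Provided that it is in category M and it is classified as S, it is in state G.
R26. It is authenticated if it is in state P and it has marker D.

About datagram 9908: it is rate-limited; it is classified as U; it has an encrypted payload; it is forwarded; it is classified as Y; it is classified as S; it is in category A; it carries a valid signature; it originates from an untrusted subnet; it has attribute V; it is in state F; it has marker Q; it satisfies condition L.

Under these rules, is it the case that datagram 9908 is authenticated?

No

Forward chaining from the given facts derives: is marked high-priority, is inspected, has marker D, exceeds the size threshold, is in category T, is classified as J, is in category M, is in state G, carries flag H, is dropped, meets criterion E.
Rules concluding "it is authenticated": R22 needs "it is fragmented"; R26 needs "it is in state P" — none of these are established.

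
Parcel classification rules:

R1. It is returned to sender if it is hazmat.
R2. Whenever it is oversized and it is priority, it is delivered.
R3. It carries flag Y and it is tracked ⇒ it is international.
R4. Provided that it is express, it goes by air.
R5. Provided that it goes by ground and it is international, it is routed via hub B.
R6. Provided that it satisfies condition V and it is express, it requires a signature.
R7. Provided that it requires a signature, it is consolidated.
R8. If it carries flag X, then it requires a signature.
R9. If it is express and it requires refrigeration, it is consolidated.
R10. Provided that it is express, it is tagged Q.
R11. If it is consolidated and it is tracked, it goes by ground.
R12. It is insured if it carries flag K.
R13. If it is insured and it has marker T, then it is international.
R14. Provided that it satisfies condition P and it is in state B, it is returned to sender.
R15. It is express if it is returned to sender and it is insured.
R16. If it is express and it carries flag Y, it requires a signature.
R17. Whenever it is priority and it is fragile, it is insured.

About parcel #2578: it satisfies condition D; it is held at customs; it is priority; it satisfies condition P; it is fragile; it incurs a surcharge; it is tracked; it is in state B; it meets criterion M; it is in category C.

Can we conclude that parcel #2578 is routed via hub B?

No

Forward chaining from the given facts derives: is returned to sender, is insured, is express, goes by air, is tagged Q.
The only rule concluding "it is routed via hub B" is R5, which needs "it goes by ground"; that is never established.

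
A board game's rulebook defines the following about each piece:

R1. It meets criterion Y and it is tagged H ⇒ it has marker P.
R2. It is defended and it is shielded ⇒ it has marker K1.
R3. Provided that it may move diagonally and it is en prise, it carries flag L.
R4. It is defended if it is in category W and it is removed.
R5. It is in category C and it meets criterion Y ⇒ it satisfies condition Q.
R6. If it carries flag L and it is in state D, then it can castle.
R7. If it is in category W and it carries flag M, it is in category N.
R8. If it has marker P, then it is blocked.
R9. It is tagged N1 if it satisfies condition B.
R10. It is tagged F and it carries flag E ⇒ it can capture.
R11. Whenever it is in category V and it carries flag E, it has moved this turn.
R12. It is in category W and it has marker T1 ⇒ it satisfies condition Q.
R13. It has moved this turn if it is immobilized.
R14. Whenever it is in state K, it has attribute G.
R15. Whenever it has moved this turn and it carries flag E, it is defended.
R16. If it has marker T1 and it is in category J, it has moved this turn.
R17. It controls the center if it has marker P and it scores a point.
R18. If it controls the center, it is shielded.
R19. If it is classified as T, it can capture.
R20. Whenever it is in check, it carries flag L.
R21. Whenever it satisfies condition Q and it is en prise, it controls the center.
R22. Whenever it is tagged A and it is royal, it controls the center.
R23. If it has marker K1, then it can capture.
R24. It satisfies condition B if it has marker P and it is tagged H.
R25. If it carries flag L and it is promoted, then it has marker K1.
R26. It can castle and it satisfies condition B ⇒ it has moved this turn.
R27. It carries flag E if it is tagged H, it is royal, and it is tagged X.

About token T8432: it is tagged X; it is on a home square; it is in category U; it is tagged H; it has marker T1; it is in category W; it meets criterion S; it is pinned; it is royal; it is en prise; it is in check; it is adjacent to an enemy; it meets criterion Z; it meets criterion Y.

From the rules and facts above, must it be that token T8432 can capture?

Forward chaining from the given facts derives: has marker P, is blocked, satisfies condition Q, carries flag L, controls the center, satisfies condition B, carries flag E, is tagged N1, is shielded.
Rules concluding "it can capture": R10 needs "it is tagged F"; R19 needs "it is classified as T"; R23 needs "it has marker K1" — none of these are established.

No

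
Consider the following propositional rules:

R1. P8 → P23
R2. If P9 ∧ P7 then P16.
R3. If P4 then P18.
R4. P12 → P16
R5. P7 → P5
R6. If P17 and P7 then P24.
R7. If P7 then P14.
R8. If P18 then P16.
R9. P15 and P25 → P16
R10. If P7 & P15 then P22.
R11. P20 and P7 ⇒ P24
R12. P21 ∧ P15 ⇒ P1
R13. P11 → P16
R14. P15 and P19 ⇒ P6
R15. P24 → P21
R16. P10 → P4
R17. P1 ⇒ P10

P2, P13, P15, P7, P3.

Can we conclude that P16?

No

Forward chaining from the given facts derives: P5, P14, P22.
Rules concluding P16: R2 needs P9; R4 needs P12; R8 needs P18; R9 needs P25; R13 needs P11 — none of these are established.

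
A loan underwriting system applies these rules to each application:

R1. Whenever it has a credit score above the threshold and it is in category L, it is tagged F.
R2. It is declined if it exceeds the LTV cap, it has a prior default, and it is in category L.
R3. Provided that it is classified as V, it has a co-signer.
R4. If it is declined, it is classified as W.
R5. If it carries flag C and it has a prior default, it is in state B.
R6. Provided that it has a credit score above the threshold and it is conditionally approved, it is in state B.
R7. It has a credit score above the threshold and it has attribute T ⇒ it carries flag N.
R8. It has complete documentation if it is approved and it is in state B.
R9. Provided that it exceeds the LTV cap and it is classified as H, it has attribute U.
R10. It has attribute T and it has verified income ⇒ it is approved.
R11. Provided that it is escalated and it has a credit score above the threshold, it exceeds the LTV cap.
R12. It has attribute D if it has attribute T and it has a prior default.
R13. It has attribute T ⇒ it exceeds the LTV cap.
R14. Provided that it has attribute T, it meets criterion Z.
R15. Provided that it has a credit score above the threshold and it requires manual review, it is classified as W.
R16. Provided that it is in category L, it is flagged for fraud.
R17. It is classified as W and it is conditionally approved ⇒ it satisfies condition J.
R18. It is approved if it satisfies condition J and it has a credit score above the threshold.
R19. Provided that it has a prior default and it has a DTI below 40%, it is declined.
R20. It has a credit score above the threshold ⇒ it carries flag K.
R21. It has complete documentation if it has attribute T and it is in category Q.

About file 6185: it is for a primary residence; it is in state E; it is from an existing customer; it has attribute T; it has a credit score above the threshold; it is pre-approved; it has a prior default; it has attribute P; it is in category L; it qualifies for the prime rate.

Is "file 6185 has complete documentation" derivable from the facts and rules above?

Forward chaining from the given facts derives: is tagged F, carries flag N, has attribute D, exceeds the LTV cap, meets criterion Z, is flagged for fraud, carries flag K, is declined, is classified as W.
Rules concluding "it has complete documentation": R8 needs "it is approved"; R21 needs "it is in category Q" — none of these are established.

No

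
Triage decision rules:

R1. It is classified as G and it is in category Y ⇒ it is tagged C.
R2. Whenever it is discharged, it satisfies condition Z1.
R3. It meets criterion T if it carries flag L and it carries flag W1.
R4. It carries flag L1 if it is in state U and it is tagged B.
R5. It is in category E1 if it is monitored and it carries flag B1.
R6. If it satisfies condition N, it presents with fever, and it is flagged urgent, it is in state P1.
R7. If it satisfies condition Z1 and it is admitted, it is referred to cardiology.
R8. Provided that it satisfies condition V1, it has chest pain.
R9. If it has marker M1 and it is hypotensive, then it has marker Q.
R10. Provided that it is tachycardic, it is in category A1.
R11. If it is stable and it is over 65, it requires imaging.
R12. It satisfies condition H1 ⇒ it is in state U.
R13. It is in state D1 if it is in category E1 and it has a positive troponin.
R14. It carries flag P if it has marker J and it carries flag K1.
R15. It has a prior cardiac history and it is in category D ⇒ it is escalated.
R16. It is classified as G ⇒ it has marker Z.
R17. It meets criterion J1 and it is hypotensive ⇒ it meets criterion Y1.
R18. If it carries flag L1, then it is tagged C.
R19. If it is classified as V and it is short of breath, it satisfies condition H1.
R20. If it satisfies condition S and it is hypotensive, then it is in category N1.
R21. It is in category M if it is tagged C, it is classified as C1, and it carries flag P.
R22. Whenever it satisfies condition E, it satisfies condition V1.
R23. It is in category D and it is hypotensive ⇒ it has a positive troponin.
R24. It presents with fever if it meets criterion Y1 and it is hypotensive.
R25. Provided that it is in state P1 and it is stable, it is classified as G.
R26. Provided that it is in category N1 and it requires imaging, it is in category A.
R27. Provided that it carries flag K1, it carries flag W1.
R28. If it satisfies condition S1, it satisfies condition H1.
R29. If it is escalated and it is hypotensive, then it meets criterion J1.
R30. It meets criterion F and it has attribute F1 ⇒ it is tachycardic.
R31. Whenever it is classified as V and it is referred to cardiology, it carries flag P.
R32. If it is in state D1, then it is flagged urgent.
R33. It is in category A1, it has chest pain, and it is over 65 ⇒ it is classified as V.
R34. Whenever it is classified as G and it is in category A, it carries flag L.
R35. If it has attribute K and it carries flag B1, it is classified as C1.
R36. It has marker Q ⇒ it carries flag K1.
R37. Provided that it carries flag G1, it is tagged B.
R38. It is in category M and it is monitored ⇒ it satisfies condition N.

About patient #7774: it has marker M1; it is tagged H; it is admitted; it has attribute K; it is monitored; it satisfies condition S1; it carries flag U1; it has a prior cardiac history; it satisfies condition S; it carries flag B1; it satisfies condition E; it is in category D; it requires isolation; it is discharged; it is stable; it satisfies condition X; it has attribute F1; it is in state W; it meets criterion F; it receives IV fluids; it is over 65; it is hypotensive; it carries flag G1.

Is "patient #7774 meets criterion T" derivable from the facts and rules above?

By R2 (it is discharged): it satisfies condition Z1.
By R5 (it is monitored, it carries flag B1): it is in category E1.
By R7 (it satisfies condition Z1, it is admitted): it is referred to cardiology.
By R9 (it has marker M1, it is hypotensive): it has marker Q.
By R11 (it is stable, it is over 65): it requires imaging.
By R15 (it has a prior cardiac history, it is in category D): it is escalated.
By R20 (it satisfies condition S, it is hypotensive): it is in category N1.
By R22 (it satisfies condition E): it satisfies condition V1.
By R23 (it is in category D, it is hypotensive): it has a positive troponin.
By R26 (it is in category N1, it requires imaging): it is in category A.
By R28 (it satisfies condition S1): it satisfies condition H1.
By R29 (it is escalated, it is hypotensive): it meets criterion J1.
By R30 (it meets criterion F, it has attribute F1): it is tachycardic.
By R35 (it has attribute K, it carries flag B1): it is classified as C1.
By R36 (it has marker Q): it carries flag K1.
By R37 (it carries flag G1): it is tagged B.
By R8 (it satisfies condition V1): it has chest pain.
By R10 (it is tachycardic): it is in category A1.
By R12 (it satisfies condition H1): it is in state U.
By R13 (it is in category E1, it has a positive troponin): it is in state D1.
By R17 (it meets criterion J1, it is hypotensive): it meets criterion Y1.
By R24 (it meets criterion Y1, it is hypotensive): it presents with fever.
By R27 (it carries flag K1): it carries flag W1.
By R32 (it is in state D1): it is flagged urgent.
By R33 (it is in category A1, it has chest pain, it is over 65): it is classified as V.
By R4 (it is in state U, it is tagged B): it carries flag L1.
By R18 (it carries flag L1): it is tagged C.
By R31 (it is classified as V, it is referred to cardiology): it carries flag P.
By R21 (it is tagged C, it is classified as C1, it carries flag P): it is in category M.
By R38 (it is in category M, it is monitored): it satisfies condition N.
By R6 (it satisfies condition N, it presents with fever, it is flagged urgent): it is in state P1.
By R25 (it is in state P1, it is stable): it is classified as G.
By R34 (it is classified as G, it is in category A): it carries flag L.
By R3 (it carries flag L, it carries flag W1): it meets criterion T.

Yes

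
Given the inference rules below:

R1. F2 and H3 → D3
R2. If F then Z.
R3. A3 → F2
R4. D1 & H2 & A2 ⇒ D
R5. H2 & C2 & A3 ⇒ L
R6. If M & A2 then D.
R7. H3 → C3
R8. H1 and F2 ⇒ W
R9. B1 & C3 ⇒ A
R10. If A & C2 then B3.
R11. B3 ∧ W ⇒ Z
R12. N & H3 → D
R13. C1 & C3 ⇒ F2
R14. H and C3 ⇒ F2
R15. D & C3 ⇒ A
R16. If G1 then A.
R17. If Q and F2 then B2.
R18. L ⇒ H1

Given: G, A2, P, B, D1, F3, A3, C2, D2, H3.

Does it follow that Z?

Forward chaining from the given facts derives: F2, C3, D3.
Rules concluding Z: R2 needs F; R11 needs B3 — none of these are established.

No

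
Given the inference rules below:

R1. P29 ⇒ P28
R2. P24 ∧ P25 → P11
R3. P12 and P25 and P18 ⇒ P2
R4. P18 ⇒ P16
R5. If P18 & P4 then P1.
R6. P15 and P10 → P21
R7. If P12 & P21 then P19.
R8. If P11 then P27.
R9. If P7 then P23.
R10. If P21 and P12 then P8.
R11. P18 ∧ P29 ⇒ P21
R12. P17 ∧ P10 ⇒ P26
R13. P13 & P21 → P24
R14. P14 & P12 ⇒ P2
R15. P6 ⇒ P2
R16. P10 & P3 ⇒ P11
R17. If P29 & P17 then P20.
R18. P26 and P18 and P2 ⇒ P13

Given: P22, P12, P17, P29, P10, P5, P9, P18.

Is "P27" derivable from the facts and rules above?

No

Forward chaining from the given facts derives: P28, P16, P21, P26, P20, P19, P8.
The only rule concluding P27 is R8, which needs P11; that is never established.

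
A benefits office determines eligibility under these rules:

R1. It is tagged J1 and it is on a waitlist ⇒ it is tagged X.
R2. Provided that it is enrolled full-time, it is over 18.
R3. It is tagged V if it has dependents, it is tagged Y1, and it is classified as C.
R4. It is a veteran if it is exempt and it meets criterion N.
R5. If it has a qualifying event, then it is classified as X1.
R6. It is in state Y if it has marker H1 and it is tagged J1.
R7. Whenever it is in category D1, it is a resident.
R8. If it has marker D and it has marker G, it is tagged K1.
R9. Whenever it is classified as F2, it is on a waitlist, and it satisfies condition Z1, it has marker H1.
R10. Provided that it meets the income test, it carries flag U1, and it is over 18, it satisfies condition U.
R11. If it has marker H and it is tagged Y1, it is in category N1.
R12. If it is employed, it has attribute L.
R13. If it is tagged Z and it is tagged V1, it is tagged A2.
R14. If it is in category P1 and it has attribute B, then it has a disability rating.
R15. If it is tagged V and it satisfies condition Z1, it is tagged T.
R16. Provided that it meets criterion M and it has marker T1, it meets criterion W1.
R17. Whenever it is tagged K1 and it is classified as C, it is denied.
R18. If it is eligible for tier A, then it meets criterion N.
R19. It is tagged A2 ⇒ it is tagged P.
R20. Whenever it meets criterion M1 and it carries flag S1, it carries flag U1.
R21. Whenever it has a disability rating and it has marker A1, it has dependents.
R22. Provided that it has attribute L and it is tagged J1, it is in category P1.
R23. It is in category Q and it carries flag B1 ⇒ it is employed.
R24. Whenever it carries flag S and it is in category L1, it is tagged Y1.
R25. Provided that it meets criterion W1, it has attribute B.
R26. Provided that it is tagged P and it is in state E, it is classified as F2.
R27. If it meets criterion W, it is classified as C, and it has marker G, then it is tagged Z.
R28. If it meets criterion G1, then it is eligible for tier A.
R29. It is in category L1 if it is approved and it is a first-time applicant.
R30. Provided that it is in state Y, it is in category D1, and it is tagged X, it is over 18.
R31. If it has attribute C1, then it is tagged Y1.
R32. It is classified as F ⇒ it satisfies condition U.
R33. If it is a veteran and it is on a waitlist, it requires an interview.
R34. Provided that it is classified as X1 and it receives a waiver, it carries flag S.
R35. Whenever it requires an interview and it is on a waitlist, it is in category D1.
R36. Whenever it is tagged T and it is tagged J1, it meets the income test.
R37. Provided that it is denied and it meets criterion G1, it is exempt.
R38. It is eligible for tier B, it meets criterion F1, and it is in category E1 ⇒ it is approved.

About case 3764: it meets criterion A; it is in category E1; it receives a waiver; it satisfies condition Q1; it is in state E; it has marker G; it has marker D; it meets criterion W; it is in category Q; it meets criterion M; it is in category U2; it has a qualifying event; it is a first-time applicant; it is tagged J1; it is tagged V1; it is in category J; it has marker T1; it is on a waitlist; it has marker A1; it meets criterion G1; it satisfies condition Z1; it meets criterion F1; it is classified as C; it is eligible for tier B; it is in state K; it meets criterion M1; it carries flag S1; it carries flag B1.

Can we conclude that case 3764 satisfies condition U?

By R1 (it is tagged J1, it is on a waitlist): it is tagged X.
By R5 (it has a qualifying event): it is classified as X1.
By R8 (it has marker D, it has marker G): it is tagged K1.
By R16 (it meets criterion M, it has marker T1): it meets criterion W1.
By R17 (it is tagged K1, it is classified as C): it is denied.
By R20 (it meets criterion M1, it carries flag S1): it carries flag U1.
By R23 (it is in category Q, it carries flag B1): it is employed.
By R25 (it meets criterion W1): it has attribute B.
By R27 (it meets criterion W, it is classified as C, it has marker G): it is tagged Z.
By R28 (it meets criterion G1): it is eligible for tier A.
By R34 (it is classified as X1, it receives a waiver): it carries flag S.
By R37 (it is denied, it meets criterion G1): it is exempt.
By R38 (it is eligible for tier B, it meets criterion F1, it is in category E1): it is approved.
By R12 (it is employed): it has attribute L.
By R13 (it is tagged Z, it is tagged V1): it is tagged A2.
By R18 (it is eligible for tier A): it meets criterion N.
By R19 (it is tagged A2): it is tagged P.
By R22 (it has attribute L, it is tagged J1): it is in category P1.
By R26 (it is tagged P, it is in state E): it is classified as F2.
By R29 (it is approved, it is a first-time applicant): it is in category L1.
By R4 (it is exempt, it meets criterion N): it is a veteran.
By R9 (it is classified as F2, it is on a waitlist, it satisfies condition Z1): it has marker H1.
By R14 (it is in category P1, it has attribute B): it has a disability rating.
By R21 (it has a disability rating, it has marker A1): it has dependents.
By R24 (it carries flag S, it is in category L1): it is tagged Y1.
By R33 (it is a veteran, it is on a waitlist): it requires an interview.
By R35 (it requires an interview, it is on a waitlist): it is in category D1.
By R3 (it has dependents, it is tagged Y1, it is classified as C): it is tagged V.
By R6 (it has marker H1, it is tagged J1): it is in state Y.
By R15 (it is tagged V, it satisfies condition Z1): it is tagged T.
By R30 (it is in state Y, it is in category D1, it is tagged X): it is over 18.
By R36 (it is tagged T, it is tagged J1): it meets the income test.
By R10 (it meets the income test, it carries flag U1, it is over 18): it satisfies condition U.

Yes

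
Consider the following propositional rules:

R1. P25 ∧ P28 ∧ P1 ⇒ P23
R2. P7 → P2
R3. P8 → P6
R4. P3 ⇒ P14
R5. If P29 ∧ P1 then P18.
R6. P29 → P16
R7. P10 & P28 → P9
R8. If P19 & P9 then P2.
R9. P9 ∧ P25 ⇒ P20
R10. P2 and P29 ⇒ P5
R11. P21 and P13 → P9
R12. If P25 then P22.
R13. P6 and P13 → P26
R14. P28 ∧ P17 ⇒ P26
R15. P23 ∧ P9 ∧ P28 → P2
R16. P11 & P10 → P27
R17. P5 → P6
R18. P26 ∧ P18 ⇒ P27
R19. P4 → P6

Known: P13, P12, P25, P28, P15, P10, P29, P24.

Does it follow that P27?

No

Forward chaining from the given facts derives: P16, P9, P20, P22.
Rules concluding P27: R16 needs P11; R18 needs P26 — none of these are established.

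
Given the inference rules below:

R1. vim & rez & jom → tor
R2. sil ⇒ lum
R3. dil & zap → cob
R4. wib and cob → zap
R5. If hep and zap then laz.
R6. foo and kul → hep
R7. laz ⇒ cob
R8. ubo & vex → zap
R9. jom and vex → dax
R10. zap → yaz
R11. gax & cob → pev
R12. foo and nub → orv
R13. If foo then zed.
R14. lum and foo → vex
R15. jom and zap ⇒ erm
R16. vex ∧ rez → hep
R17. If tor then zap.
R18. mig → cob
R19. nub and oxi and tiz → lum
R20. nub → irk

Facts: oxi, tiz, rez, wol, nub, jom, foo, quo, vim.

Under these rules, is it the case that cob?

Yes

tor  (by R1: vim, rez, jom)
zap  (by R17: tor)
lum  (by R19: nub, oxi, tiz)
vex  (by R14: lum, foo)
hep  (by R16: vex, rez)
laz  (by R5: hep, zap)
cob  (by R7: laz)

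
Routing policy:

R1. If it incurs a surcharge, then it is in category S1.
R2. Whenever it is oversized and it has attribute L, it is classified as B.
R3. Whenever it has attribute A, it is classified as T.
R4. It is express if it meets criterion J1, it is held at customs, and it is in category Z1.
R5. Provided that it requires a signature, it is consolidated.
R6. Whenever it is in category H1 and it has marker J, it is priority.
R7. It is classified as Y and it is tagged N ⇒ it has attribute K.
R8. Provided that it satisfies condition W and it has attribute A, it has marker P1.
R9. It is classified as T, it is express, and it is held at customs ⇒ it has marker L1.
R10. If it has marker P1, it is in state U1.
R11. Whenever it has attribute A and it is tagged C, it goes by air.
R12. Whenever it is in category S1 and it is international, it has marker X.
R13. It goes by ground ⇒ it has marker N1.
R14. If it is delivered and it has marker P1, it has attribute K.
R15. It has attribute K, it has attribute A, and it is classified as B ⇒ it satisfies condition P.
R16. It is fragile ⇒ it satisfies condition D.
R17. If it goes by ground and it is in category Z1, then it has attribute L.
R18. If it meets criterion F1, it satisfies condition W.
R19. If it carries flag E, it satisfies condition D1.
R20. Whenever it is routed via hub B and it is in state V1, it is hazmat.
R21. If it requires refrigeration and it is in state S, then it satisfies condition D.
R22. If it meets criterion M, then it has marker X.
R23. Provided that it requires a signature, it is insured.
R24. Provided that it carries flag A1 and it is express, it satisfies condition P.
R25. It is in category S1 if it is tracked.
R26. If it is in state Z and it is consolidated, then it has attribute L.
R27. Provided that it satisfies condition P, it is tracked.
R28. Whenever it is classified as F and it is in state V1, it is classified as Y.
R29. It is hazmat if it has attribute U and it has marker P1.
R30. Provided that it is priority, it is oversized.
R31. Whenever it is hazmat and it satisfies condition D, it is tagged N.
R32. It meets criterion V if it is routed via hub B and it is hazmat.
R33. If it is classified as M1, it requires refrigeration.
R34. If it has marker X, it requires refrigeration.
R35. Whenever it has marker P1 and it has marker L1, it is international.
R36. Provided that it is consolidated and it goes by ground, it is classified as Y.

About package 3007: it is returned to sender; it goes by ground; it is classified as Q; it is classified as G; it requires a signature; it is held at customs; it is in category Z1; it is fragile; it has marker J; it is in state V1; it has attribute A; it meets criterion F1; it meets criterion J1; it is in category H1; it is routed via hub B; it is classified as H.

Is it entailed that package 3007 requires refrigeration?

By R3 (it has attribute A): it is classified as T.
By R4 (it meets criterion J1, it is held at customs, it is in category Z1): it is express.
By R5 (it requires a signature): it is consolidated.
By R6 (it is in category H1, it has marker J): it is priority.
By R9 (it is classified as T, it is express, it is held at customs): it has marker L1.
By R16 (it is fragile): it satisfies condition D.
By R17 (it goes by ground, it is in category Z1): it has attribute L.
By R18 (it meets criterion F1): it satisfies condition W.
By R20 (it is routed via hub B, it is in state V1): it is hazmat.
By R30 (it is priority): it is oversized.
By R31 (it is hazmat, it satisfies condition D): it is tagged N.
By R36 (it is consolidated, it goes by ground): it is classified as Y.
By R2 (it is oversized, it has attribute L): it is classified as B.
By R7 (it is classified as Y, it is tagged N): it has attribute K.
By R8 (it satisfies condition W, it has attribute A): it has marker P1.
By R15 (it has attribute K, it has attribute A, it is classified as B): it satisfies condition P.
By R27 (it satisfies condition P): it is tracked.
By R35 (it has marker P1, it has marker L1): it is international.
By R25 (it is tracked): it is in category S1.
By R12 (it is in category S1, it is international): it has marker X.
By R34 (it has marker X): it requires refrigeration.

Yes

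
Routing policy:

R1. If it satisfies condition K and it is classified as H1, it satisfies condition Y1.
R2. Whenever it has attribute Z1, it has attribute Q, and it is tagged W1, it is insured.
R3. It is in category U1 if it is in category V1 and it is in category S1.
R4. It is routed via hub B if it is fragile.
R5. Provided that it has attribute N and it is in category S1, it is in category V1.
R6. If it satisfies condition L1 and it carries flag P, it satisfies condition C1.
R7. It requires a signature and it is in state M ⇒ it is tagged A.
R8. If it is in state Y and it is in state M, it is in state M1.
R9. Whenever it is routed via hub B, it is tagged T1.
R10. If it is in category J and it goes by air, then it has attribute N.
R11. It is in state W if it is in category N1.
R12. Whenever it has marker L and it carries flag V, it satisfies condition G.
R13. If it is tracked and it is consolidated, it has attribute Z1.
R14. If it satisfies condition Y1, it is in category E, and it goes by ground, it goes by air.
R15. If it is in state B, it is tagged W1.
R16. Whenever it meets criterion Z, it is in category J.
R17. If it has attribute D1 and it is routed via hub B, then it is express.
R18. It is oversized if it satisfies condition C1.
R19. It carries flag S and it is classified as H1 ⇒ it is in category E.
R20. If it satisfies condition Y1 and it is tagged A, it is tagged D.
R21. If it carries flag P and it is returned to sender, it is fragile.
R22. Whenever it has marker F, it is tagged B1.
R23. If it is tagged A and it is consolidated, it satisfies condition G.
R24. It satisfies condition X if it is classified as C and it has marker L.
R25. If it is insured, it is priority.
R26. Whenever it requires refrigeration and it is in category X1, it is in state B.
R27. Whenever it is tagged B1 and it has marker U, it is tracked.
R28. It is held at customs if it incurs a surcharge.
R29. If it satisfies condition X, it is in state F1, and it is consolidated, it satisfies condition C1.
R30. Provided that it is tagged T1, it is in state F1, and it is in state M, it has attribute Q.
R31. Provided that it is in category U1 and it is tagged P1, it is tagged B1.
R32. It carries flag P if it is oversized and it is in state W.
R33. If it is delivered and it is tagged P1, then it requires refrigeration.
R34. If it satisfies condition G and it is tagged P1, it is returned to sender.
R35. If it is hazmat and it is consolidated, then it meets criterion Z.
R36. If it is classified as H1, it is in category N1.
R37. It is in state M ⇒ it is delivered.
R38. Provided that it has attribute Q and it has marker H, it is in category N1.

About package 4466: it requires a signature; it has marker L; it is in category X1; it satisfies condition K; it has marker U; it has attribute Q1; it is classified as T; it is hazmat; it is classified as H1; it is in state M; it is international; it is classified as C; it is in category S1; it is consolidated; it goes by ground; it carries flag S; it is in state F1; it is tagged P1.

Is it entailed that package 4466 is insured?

Yes

By R1 (it satisfies condition K, it is classified as H1): it satisfies condition Y1.
By R7 (it requires a signature, it is in state M): it is tagged A.
By R19 (it carries flag S, it is classified as H1): it is in category E.
By R23 (it is tagged A, it is consolidated): it satisfies condition G.
By R24 (it is classified as C, it has marker L): it satisfies condition X.
By R29 (it satisfies condition X, it is in state F1, it is consolidated): it satisfies condition C1.
By R34 (it satisfies condition G, it is tagged P1): it is returned to sender.
By R35 (it is hazmat, it is consolidated): it meets criterion Z.
By R36 (it is classified as H1): it is in category N1.
By R37 (it is in state M): it is delivered.
By R11 (it is in category N1): it is in state W.
By R14 (it satisfies condition Y1, it is in category E, it goes by ground): it goes by air.
By R16 (it meets criterion Z): it is in category J.
By R18 (it satisfies condition C1): it is oversized.
By R32 (it is oversized, it is in state W): it carries flag P.
By R33 (it is delivered, it is tagged P1): it requires refrigeration.
By R10 (it is in category J, it goes by air): it has attribute N.
By R21 (it carries flag P, it is returned to sender): it is fragile.
By R26 (it requires refrigeration, it is in category X1): it is in state B.
By R4 (it is fragile): it is routed via hub B.
By R5 (it has attribute N, it is in category S1): it is in category V1.
By R9 (it is routed via hub B): it is tagged T1.
By R15 (it is in state B): it is tagged W1.
By R30 (it is tagged T1, it is in state F1, it is in state M): it has attribute Q.
By R3 (it is in category V1, it is in category S1): it is in category U1.
By R31 (it is in category U1, it is tagged P1): it is tagged B1.
By R27 (it is tagged B1, it has marker U): it is tracked.
By R13 (it is tracked, it is consolidated): it has attribute Z1.
By R2 (it has attribute Z1, it has attribute Q, it is tagged W1): it is insured.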